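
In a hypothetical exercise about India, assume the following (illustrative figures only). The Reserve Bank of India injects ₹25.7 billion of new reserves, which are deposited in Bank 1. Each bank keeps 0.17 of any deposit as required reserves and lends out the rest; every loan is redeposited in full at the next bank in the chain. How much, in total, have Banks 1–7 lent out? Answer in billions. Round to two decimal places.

₹91.43 billion

Bank i lends (1 − rr)^i of the original deposit: Bank 1 lends 25.7·0.8300 = 21.3310, Bank 2 lends 25.7·0.8300² ≈ 17.7047, and so on.
Summing a geometric series: total = 25.7·[0.8300·(1 − 0.8300^7) / (1 − 0.8300)] ≈ 91.4271 billion.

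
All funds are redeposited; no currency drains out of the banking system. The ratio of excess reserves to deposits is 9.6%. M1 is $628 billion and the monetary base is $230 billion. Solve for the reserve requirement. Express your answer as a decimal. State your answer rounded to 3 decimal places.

Using m = M/MB = 628/230 ≈ 2.730435. Since m = (1 + c)/(c + rr + e), the denominator satisfies c + rr + e = (1 + c)/m = (1 + 0) / 2.730435 ≈ 0.366242.
With c = 0 and e = 0.096, the reserve requirement is 0.366242 − 0 − 0.096 = 0.270242.

0.270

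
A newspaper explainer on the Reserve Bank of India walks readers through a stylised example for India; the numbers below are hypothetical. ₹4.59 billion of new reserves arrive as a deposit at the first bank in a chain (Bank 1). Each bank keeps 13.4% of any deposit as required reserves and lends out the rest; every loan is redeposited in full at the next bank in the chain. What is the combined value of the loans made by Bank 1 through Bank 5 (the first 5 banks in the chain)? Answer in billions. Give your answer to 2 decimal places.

Bank i lends (1 − rr)^i of the original deposit: Bank 1 lends 4.59·0.8660 ≈ 3.9749, Bank 2 lends 4.59·0.8660² ≈ 3.4423, and so on.
Summing a geometric series: total = 4.59·[0.8660·(1 − 0.8660^5) / (1 − 0.8660)] ≈ 15.2155 billion.

₹15.22 billion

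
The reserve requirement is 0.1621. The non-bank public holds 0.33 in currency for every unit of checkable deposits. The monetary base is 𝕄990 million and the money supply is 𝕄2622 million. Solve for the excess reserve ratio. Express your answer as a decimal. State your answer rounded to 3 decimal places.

Using m = M/MB = 2622/990 ≈ 2.648485. Since m = (1 + c)/(c + rr + e), the denominator satisfies c + rr + e = (1 + c)/m = (1 + 0.33) / 2.648485 ≈ 0.502174.
With c = 0.33 and rr = 0.1621, the excess reserve ratio is 0.502174 − 0.33 − 0.1621 = 0.010074.

0.010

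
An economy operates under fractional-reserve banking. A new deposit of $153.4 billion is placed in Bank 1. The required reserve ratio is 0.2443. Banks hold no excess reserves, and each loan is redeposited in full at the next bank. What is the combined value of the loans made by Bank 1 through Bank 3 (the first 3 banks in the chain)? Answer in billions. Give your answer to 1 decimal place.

Bank i lends (1 − rr)^i of the original deposit: Bank 1 lends 153.4·0.7557 ≈ 115.9244, Bank 2 lends 153.4·0.7557² ≈ 87.6041, and so on.
Summing a geometric series: total = 153.4·[0.7557·(1 − 0.7557^3) / (1 − 0.7557)] ≈ 269.7308 billion.

$269.7 billion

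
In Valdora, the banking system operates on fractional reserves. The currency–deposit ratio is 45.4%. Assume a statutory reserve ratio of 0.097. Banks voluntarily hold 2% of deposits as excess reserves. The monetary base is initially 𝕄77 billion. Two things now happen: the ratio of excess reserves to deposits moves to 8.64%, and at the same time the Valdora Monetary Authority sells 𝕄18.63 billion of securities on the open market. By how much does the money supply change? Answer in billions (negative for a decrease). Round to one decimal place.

Before: m₁ = (1 + 0.454) / (0.097 + 0.02 + 0.454) ≈ 2.5464, MB₁ = 77, so M₁ = 2.5464 × 77 = 196.0728 billion.
After: m₂ = (1 + 0.454) / (0.097 + 0.0864 + 0.454) ≈ 2.2811, MB₂ = 77 − 18.63 = 58.37, so M₂ = 2.2811 × 58.37 ≈ 133.1478 billion.
ΔM = M₂ − M₁ = 133.1478 − 196.0728 = -62.925 billion.

-62.9 billion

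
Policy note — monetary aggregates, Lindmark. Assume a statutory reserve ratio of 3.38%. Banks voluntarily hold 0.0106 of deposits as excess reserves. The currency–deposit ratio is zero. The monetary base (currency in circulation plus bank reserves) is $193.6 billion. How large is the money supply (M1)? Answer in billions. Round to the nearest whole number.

$4360 billion

The money multiplier is m = 1 / (rr + e) = 1 / (0.0338 + 0.0106) ≈ 22.5225.
So M = m × MB = 22.5225 × 193.6 = 4360.356 billion.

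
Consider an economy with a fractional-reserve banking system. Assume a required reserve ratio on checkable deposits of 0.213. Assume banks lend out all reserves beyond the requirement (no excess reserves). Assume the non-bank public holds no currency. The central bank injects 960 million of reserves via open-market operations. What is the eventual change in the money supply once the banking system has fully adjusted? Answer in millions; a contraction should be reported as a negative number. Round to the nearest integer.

The simple money multiplier is m = 1/rr = 1/0.213 ≈ 4.6948.
An open-market purchase increases the monetary base by 960 million, so ΔM = m × ΔMB = 4.6948 × 960 = 4507.008 million.

4507 million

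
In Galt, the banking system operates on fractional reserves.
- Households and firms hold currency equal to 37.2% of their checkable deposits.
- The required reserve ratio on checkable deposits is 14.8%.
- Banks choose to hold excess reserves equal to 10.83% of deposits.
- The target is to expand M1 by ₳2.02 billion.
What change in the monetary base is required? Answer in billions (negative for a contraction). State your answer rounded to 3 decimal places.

₳0.925 billion

The money multiplier is m = (1 + c) / (rr + e + c) = (1 + 0.372) / (0.148 + 0.1083 + 0.372) ≈ 2.18367.
ΔMB = ΔM / m = (+2.02) / 2.18367 ≈ 0.925 billion.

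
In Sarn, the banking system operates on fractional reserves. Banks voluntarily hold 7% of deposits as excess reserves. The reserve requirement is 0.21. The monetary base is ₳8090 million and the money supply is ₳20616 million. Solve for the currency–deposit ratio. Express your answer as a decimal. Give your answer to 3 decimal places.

0.185

Using m = M/MB = 20616/8090 ≈ 2.548331. From m = (1 + c)/(c + rr + e), rearranging gives 1 + c = m·(c + rr + e), so c·(1 − m) = m·(rr + e) − 1.
Hence c = [m·(rr + e) − 1]/(1 − m) = [2.548331 × (0.21 + 0.07) − 1] / (1 − 2.548331) ≈ 0.185017.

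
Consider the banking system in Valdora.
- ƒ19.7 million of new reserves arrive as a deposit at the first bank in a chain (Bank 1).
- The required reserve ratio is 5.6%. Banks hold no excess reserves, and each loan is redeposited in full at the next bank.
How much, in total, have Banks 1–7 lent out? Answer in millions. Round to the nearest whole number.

ƒ110 million

Bank i lends (1 − rr)^i of the original deposit: Bank 1 lends 19.7·0.9440 = 18.5968, Bank 2 lends 19.7·0.9440² ≈ 17.5554, and so on.
Summing a geometric series: total = 19.7·[0.9440·(1 − 0.9440^7) / (1 − 0.9440)] ≈ 110.2384 million.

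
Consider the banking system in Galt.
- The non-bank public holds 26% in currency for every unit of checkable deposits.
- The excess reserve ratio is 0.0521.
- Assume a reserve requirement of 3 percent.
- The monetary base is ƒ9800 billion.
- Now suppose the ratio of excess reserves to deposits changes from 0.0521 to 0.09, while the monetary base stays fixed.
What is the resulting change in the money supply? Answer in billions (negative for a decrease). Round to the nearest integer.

-3600 billion

Initially m₁ = (1 + 0.26) / (0.03 + 0.0521 + 0.26) ≈ 3.68313, so M₁ = 3.68313 × 9800 = 36094.674 billion.
After the change m₂ = (1 + 0.26) / (0.03 + 0.09 + 0.26) ≈ 3.31579, so M₂ = 3.31579 × 9800 = 32494.742 billion.
ΔM = M₂ − M₁ = 32494.742 − 36094.674 = -3599.932 billion.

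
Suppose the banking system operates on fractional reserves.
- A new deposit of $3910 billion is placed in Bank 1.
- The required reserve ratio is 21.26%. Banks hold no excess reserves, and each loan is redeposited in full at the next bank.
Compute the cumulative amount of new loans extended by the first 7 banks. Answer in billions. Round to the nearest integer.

$11764 billion

Bank i lends (1 − rr)^i of the original deposit: Bank 1 lends 3910·0.7874 = 3078.7340, Bank 2 lends 3910·0.7874² ≈ 2424.1952, and so on.
Summing a geometric series: total = 3910·[0.7874·(1 − 0.7874^7) / (1 − 0.7874)] ≈ 11763.8000 billion.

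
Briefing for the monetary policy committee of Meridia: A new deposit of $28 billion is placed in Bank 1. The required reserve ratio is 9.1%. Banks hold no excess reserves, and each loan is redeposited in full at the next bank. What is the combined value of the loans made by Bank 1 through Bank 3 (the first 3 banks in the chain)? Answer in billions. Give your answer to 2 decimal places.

Bank i lends (1 − rr)^i of the original deposit: Bank 1 lends 28·0.9090 = 25.4520, Bank 2 lends 28·0.9090² ≈ 23.1359, and so on.
Summing a geometric series: total = 28·[0.9090·(1 − 0.9090^3) / (1 − 0.9090)] ≈ 69.6184 billion.

$69.62 billion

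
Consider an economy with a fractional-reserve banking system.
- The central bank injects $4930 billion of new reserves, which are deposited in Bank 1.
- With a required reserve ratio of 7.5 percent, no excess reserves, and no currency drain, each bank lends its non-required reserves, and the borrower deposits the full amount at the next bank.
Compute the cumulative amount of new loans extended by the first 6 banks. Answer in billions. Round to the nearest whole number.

Bank i lends (1 − rr)^i of the original deposit: Bank 1 lends 4930·0.9250 = 4560.2500, Bank 2 lends 4930·0.9250² ≈ 4218.2312, and so on.
Summing a geometric series: total = 4930·[0.9250·(1 − 0.9250^6) / (1 − 0.9250)] ≈ 22716.2440 billion.

$22716 billion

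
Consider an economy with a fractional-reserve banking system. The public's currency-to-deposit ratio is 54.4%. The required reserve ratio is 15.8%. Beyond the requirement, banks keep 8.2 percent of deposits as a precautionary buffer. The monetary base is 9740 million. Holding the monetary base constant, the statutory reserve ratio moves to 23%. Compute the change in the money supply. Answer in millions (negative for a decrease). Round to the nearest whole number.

Initially m₁ = (1 + 0.544) / (0.158 + 0.082 + 0.544) ≈ 1.96939, so M₁ = 1.96939 × 9740 = 19181.8586 million.
After the change m₂ = (1 + 0.544) / (0.23 + 0.082 + 0.544) ≈ 1.80374, so M₂ = 1.80374 × 9740 = 17568.4276 million.
ΔM = M₂ − M₁ = 17568.4276 − 19181.8586 = -1613.431 million.

-1613 million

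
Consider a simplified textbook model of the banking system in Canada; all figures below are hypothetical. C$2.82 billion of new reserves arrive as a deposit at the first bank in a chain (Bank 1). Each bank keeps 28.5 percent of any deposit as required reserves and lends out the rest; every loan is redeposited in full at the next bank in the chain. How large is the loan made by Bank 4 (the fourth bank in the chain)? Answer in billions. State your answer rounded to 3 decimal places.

C$0.737 billion

Each bank lends a fraction (1 − rr) = 0.7150 of the deposit it receives, so Bank 4 receives 2.82·0.7150^3 and lends 2.82·0.7150^4 ≈ 0.7370 billion.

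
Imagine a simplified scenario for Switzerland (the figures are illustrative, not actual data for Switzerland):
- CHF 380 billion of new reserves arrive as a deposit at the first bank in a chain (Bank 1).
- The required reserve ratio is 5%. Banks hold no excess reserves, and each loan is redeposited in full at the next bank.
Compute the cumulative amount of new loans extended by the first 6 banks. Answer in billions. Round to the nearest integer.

Bank i lends (1 − rr)^i of the original deposit: Bank 1 lends 380·0.9500 = 361.0000, Bank 2 lends 380·0.9500² = 342.9500, and so on.
Summing a geometric series: total = 380·[0.9500·(1 − 0.9500^6) / (1 − 0.9500)] ≈ 1912.6365 billion.

CHF 1913 billion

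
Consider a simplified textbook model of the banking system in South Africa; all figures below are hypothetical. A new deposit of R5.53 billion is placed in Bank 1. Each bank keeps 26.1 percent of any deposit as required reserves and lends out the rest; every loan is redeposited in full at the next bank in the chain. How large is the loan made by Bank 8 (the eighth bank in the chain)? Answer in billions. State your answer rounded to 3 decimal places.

Each bank lends a fraction (1 − rr) = 0.7390 of the deposit it receives, so Bank 8 receives 5.53·0.7390^7 and lends 5.53·0.7390^8 ≈ 0.4919 billion.

R0.492 billion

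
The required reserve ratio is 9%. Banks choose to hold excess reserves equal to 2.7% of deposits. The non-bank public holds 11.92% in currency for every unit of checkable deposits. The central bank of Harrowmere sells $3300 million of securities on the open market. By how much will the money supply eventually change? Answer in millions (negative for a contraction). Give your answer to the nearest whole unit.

-15637 million

The money multiplier is m = (1 + c) / (rr + e + c) = (1 + 0.1192) / (0.09 + 0.027 + 0.1192) ≈ 4.73836.
The sale removes 3300 million of base, so ΔM = m × ΔMB = 4.73836 × (−3300) = -15636.588 million.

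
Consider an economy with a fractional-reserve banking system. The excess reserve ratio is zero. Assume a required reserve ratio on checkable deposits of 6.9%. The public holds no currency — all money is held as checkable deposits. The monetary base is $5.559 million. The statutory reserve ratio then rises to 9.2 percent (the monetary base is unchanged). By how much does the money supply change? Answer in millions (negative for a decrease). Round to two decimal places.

Initially m₁ = 1 / (0.069) ≈ 14.4928, so M₁ = 14.4928 × 5.559 ≈ 80.5655 million.
After the change m₂ = 1 / (0.092) ≈ 10.8696, so M₂ = 10.8696 × 5.559 ≈ 60.4241 million.
ΔM = M₂ − M₁ = 60.4241 − 80.5655 = -20.1414 million.

-20.14 million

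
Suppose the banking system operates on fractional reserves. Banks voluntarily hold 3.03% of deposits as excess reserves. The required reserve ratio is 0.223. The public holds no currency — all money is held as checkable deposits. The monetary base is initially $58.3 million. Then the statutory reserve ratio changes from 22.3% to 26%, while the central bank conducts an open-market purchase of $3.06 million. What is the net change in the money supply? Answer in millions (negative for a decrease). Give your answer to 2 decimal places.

Before: m₁ = 1 / (0.223 + 0.0303) ≈ 3.94789, MB₁ = 58.3, so M₁ = 3.94789 × 58.3 ≈ 230.162 million.
After: m₂ = 1 / (0.26 + 0.0303) ≈ 3.44471, MB₂ = 58.3 + 3.06 = 61.36, so M₂ = 3.44471 × 61.36 ≈ 211.3674 million.
ΔM = M₂ − M₁ = 211.3674 − 230.162 = -18.7946 million.

-18.79 million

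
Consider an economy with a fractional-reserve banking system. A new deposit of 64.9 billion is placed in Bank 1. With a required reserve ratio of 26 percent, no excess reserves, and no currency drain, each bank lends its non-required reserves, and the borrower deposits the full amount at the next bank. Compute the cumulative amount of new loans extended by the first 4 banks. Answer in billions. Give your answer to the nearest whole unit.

Bank i lends (1 − rr)^i of the original deposit: Bank 1 lends 64.9·0.7400 = 48.0260, Bank 2 lends 64.9·0.7400² ≈ 35.5392, and so on.
Summing a geometric series: total = 64.9·[0.7400·(1 − 0.7400^4) / (1 − 0.7400)] ≈ 129.3256 billion.

129 billion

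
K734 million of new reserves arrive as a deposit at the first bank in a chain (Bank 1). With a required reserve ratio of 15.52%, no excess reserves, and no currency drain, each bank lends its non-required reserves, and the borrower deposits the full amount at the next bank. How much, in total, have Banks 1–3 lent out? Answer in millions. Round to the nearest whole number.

K1586 million

Bank i lends (1 − rr)^i of the original deposit: Bank 1 lends 734·0.8448 = 620.0832, Bank 2 lends 734·0.8448² ≈ 523.8463, and so on.
Summing a geometric series: total = 734·[0.8448·(1 − 0.8448^3) / (1 − 0.8448)] ≈ 1586.4748 million.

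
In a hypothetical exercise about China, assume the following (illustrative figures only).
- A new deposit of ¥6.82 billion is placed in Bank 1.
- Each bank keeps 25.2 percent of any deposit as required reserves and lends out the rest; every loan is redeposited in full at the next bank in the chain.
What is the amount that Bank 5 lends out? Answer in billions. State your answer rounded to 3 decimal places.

¥1.597 billion

Each bank lends a fraction (1 − rr) = 0.7480 of the deposit it receives, so Bank 5 receives 6.82·0.7480^4 and lends 6.82·0.7480^5 ≈ 1.5970 billion.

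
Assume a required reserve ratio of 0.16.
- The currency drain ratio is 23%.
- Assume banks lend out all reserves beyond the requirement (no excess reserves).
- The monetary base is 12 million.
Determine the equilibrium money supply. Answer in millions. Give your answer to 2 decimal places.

37.85 million

The money multiplier is m = (1 + c) / (rr + c) = (1 + 0.23) / (0.16 + 0.23) ≈ 3.15385.
So M = m × MB = 3.15385 × 12 = 37.8462 million.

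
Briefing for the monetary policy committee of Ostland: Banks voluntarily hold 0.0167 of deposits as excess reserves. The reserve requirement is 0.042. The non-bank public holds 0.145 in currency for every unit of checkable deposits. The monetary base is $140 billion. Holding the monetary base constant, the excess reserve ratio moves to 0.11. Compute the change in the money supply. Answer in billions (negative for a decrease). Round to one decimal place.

Initially m₁ = (1 + 0.145) / (0.042 + 0.0167 + 0.145) ≈ 5.62101, so M₁ = 5.62101 × 140 = 786.9414 billion.
After the change m₂ = (1 + 0.145) / (0.042 + 0.11 + 0.145) ≈ 3.85522, so M₂ = 3.85522 × 140 = 539.7308 billion.
ΔM = M₂ − M₁ = 539.7308 − 786.9414 = -247.2106 billion.

-247.2 billion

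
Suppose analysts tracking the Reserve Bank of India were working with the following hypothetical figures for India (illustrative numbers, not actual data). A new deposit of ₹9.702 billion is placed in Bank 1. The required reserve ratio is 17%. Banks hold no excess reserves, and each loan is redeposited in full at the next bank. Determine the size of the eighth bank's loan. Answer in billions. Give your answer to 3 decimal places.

Each bank lends a fraction (1 − rr) = 0.8300 of the deposit it receives, so Bank 8 receives 9.702·0.8300^7 and lends 9.702·0.8300^8 ≈ 2.1852 billion.

₹2.185 billion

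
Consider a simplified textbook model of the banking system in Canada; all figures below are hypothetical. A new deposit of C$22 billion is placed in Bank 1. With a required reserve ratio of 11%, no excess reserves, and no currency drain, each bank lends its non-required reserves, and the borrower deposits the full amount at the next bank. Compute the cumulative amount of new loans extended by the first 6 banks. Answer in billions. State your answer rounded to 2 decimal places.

C$89.54 billion

Bank i lends (1 − rr)^i of the original deposit: Bank 1 lends 22·0.8900 = 19.5800, Bank 2 lends 22·0.8900² = 17.4262, and so on.
Summing a geometric series: total = 22·[0.8900·(1 − 0.8900^6) / (1 − 0.8900)] ≈ 89.5373 billion.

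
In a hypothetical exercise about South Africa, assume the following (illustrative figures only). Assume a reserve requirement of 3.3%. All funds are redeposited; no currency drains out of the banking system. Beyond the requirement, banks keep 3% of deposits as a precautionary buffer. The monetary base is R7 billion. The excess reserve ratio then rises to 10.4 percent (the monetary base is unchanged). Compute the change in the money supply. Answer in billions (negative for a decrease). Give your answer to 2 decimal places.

Initially m₁ = 1 / (0.033 + 0.03) ≈ 15.8730, so M₁ = 15.8730 × 7 = 111.111 billion.
After the change m₂ = 1 / (0.033 + 0.104) ≈ 7.2993, so M₂ = 7.2993 × 7 = 51.0951 billion.
ΔM = M₂ − M₁ = 51.0951 − 111.111 = -60.0159 billion.

-60.02 billion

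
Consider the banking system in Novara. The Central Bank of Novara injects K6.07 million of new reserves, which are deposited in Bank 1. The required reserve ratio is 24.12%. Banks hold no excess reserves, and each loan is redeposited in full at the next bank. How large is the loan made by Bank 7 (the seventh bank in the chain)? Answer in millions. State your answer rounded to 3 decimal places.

Each bank lends a fraction (1 − rr) = 0.7588 of the deposit it receives, so Bank 7 receives 6.07·0.7588^6 and lends 6.07·0.7588^7 ≈ 0.8792 million.

K0.879 million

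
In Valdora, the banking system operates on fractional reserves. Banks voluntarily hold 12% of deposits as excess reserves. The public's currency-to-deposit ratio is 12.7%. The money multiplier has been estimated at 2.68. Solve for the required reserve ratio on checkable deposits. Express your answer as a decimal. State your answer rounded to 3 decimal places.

Using m = 2.68. Since m = (1 + c)/(c + rr + e), the denominator satisfies c + rr + e = (1 + c)/m = (1 + 0.127) / 2.68 ≈ 0.420522.
With c = 0.127 and e = 0.12, the required reserve ratio on checkable deposits is 0.420522 − 0.127 − 0.12 = 0.173522.

0.174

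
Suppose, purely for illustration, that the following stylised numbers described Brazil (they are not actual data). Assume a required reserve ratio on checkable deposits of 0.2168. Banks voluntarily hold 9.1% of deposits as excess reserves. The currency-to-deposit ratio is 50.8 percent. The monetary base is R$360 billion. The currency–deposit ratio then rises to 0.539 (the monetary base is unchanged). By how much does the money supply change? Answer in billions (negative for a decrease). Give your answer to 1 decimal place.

-11.2 billion

Initially m₁ = (1 + 0.508) / (0.2168 + 0.091 + 0.508) ≈ 1.84849, so M₁ = 1.84849 × 360 = 665.4564 billion.
After the change m₂ = (1 + 0.539) / (0.2168 + 0.091 + 0.539) ≈ 1.81743, so M₂ = 1.81743 × 360 = 654.2748 billion.
ΔM = M₂ − M₁ = 654.2748 − 665.4564 = -11.1816 billion.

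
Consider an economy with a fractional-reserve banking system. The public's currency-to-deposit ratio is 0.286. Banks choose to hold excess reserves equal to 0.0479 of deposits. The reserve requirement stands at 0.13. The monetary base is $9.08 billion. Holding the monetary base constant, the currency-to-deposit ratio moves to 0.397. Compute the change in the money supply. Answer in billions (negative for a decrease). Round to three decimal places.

Initially m₁ = (1 + 0.286) / (0.13 + 0.0479 + 0.286) ≈ 2.77215, so M₁ = 2.77215 × 9.08 ≈ 25.1711 billion.
After the change m₂ = (1 + 0.397) / (0.13 + 0.0479 + 0.397) ≈ 2.42999, so M₂ = 2.42999 × 9.08 ≈ 22.0643 billion.
ΔM = M₂ − M₁ = 22.0643 − 25.1711 = -3.1068 billion.

-3.107 billion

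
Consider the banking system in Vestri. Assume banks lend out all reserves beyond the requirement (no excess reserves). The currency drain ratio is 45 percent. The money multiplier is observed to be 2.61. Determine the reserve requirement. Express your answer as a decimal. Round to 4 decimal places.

Using m = 2.61. Since m = (1 + c)/(c + rr + e), the denominator satisfies c + rr + e = (1 + c)/m = (1 + 0.45) / 2.61 ≈ 0.555556.
With c = 0.45 and e = 0, the reserve requirement is 0.555556 − 0.45 − 0 = 0.105556.

0.1056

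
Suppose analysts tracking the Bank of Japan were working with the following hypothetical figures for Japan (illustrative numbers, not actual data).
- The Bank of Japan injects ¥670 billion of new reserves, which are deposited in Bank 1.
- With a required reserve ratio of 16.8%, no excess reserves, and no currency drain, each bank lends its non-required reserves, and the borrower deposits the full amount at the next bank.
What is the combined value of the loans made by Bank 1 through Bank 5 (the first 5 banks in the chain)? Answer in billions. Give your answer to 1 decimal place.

¥1995.3 billion

Bank i lends (1 − rr)^i of the original deposit: Bank 1 lends 670·0.8320 = 557.4400, Bank 2 lends 670·0.8320² ≈ 463.7901, and so on.
Summing a geometric series: total = 670·[0.8320·(1 − 0.8320^5) / (1 − 0.8320)] ≈ 1995.2608 billion.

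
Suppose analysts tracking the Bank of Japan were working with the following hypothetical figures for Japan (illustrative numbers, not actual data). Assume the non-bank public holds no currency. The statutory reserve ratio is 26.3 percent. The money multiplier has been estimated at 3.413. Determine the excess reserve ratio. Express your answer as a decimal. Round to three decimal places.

Using m = 3.413. Since m = (1 + c)/(c + rr + e), the denominator satisfies c + rr + e = (1 + c)/m = (1 + 0) / 3.413 ≈ 0.292997.
With c = 0 and rr = 0.263, the excess reserve ratio is 0.292997 − 0 − 0.263 = 0.029997.

0.030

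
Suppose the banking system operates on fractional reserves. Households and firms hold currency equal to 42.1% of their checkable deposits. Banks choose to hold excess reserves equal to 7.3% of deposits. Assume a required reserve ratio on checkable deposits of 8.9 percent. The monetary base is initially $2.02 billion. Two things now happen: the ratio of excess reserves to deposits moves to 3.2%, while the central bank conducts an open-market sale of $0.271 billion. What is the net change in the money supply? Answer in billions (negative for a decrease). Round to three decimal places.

Before: m₁ = (1 + 0.421) / (0.089 + 0.073 + 0.421) ≈ 2.43739, MB₁ = 2.02, so M₁ = 2.43739 × 2.02 ≈ 4.9235 billion.
After: m₂ = (1 + 0.421) / (0.089 + 0.032 + 0.421) ≈ 2.62177, MB₂ = 2.02 − 0.271 = 1.749, so M₂ = 2.62177 × 1.749 ≈ 4.5855 billion.
ΔM = M₂ − M₁ = 4.5855 − 4.9235 = -0.338 billion.

-0.338 billion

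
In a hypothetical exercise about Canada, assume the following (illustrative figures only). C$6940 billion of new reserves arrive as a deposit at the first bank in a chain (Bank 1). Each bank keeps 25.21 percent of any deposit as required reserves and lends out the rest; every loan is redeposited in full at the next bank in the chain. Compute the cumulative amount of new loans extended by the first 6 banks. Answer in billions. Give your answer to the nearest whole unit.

Bank i lends (1 − rr)^i of the original deposit: Bank 1 lends 6940·0.7479 = 5190.4260, Bank 2 lends 6940·0.7479² ≈ 3881.9196, and so on.
Summing a geometric series: total = 6940·[0.7479·(1 − 0.7479^6) / (1 − 0.7479)] ≈ 16985.5336 billion.

C$16986 billion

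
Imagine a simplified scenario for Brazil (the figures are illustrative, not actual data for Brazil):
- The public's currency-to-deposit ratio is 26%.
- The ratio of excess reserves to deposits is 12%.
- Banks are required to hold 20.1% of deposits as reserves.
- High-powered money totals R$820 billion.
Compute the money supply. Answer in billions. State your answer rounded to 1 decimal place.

The money multiplier is m = (1 + c) / (rr + e + c) = (1 + 0.26) / (0.201 + 0.12 + 0.26) ≈ 2.16867.
So M = m × MB = 2.16867 × 820 = 1778.3094 billion.

R$1778.3 billion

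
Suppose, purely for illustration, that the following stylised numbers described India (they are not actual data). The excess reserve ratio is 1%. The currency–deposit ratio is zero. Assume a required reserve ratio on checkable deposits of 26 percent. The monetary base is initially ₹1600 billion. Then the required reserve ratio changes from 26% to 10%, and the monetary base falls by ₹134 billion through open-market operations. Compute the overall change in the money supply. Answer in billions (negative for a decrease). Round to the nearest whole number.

Before: m₁ = 1 / (0.26 + 0.01) ≈ 3.70370, MB₁ = 1600, so M₁ = 3.70370 × 1600 = 5925.92 billion.
After: m₂ = 1 / (0.1 + 0.01) ≈ 9.09091, MB₂ = 1600 − 134 = 1466, so M₂ = 9.09091 × 1466 ≈ 13327.2741 billion.
ΔM = M₂ − M₁ = 13327.2741 − 5925.92 = 7401.3541 billion.

₹7401 billion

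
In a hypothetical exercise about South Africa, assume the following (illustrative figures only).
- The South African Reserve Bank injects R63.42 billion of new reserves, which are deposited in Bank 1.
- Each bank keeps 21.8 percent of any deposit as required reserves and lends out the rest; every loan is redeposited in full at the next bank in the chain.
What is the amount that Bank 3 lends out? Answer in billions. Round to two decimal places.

R30.33 billion

Each bank lends a fraction (1 − rr) = 0.7820 of the deposit it receives, so Bank 3 receives 63.42·0.7820^2 and lends 63.42·0.7820^3 ≈ 30.3282 billion.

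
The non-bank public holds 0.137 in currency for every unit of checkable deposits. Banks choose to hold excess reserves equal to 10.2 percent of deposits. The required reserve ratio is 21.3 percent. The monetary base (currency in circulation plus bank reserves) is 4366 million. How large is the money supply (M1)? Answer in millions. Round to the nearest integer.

10983 million

The money multiplier is m = (1 + c) / (rr + e + c) = (1 + 0.137) / (0.213 + 0.102 + 0.137) ≈ 2.51549.
So M = m × MB = 2.51549 × 4366 ≈ 10982.6293 million.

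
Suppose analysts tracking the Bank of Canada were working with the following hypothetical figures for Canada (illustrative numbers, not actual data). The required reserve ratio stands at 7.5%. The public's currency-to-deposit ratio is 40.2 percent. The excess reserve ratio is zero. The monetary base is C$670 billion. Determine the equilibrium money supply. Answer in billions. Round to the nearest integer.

C$1969 billion

The money multiplier is m = (1 + c) / (rr + c) = (1 + 0.402) / (0.075 + 0.402) ≈ 2.9392.
So M = m × MB = 2.9392 × 670 = 1969.264 billion.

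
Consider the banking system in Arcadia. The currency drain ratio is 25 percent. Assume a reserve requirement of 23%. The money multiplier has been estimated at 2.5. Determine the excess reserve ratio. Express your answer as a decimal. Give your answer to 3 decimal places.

Using m = 2.5. Since m = (1 + c)/(c + rr + e), the denominator satisfies c + rr + e = (1 + c)/m = (1 + 0.25) / 2.5 = 0.500000.
With c = 0.25 and rr = 0.23, the excess reserve ratio is 0.500000 − 0.25 − 0.23 = 0.02.

0.020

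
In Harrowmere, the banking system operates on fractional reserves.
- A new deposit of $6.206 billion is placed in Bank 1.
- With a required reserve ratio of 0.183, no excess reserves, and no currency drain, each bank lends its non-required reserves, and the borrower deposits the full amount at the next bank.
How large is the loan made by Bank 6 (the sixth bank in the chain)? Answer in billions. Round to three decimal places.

$1.846 billion

Each bank lends a fraction (1 − rr) = 0.8170 of the deposit it receives, so Bank 6 receives 6.206·0.8170^5 and lends 6.206·0.8170^6 ≈ 1.8456 billion.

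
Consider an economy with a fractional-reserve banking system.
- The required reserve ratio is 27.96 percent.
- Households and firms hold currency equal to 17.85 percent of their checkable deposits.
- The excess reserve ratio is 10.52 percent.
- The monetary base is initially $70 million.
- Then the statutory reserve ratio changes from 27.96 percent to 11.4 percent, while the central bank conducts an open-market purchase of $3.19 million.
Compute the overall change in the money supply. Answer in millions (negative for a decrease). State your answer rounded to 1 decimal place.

Before: m₁ = (1 + 0.1785) / (0.2796 + 0.1052 + 0.1785) ≈ 2.0921, MB₁ = 70, so M₁ = 2.0921 × 70 = 146.447 million.
After: m₂ = (1 + 0.1785) / (0.114 + 0.1052 + 0.1785) ≈ 2.9633, MB₂ = 70 + 3.19 = 73.19, so M₂ = 2.9633 × 73.19 ≈ 216.8839 million.
ΔM = M₂ − M₁ = 216.8839 − 146.447 = 70.4369 million.

$70.4 million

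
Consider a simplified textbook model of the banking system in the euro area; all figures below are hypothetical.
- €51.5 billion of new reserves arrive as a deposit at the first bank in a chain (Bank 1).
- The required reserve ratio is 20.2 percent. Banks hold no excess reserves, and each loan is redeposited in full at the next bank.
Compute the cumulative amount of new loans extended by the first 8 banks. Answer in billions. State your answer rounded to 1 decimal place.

Bank i lends (1 − rr)^i of the original deposit: Bank 1 lends 51.5·0.7980 = 41.0970, Bank 2 lends 51.5·0.7980² ≈ 32.7954, and so on.
Summing a geometric series: total = 51.5·[0.7980·(1 − 0.7980^8) / (1 − 0.7980)] ≈ 169.9939 billion.

€170.0 billion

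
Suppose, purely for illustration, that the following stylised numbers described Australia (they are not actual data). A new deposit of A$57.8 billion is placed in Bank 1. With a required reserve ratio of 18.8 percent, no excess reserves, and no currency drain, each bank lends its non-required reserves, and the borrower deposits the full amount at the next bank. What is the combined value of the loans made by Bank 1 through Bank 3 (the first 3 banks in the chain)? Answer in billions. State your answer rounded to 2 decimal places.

Bank i lends (1 − rr)^i of the original deposit: Bank 1 lends 57.8·0.8120 = 46.9336, Bank 2 lends 57.8·0.8120² ≈ 38.1101, and so on.
Summing a geometric series: total = 57.8·[0.8120·(1 − 0.8120^3) / (1 − 0.8120)] ≈ 115.9891 billion.

A$115.99 billion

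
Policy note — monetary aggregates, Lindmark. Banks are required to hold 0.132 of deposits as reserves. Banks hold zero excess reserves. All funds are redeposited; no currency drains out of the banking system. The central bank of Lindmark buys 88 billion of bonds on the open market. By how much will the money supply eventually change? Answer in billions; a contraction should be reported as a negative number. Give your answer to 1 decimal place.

The simple money multiplier is m = 1/rr = 1/0.132 ≈ 7.5758.
An open-market purchase increases the monetary base by 88 billion, so ΔM = m × ΔMB = 7.5758 × 88 = 666.6704 billion.

666.7 billion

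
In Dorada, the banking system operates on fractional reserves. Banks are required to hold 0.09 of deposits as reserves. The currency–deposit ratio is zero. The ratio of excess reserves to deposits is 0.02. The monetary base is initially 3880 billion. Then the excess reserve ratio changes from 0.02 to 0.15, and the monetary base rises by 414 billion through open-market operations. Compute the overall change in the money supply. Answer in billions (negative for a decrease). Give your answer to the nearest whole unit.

Before: m₁ = 1 / (0.09 + 0.02) ≈ 9.09091, MB₁ = 3880, so M₁ = 9.09091 × 3880 = 35272.7308 billion.
After: m₂ = 1 / (0.09 + 0.15) ≈ 4.16667, MB₂ = 3880 + 414 = 4294, so M₂ = 4.16667 × 4294 ≈ 17891.681 billion.
ΔM = M₂ − M₁ = 17891.681 − 35272.7308 = -17381.0498 billion.

-17381 billion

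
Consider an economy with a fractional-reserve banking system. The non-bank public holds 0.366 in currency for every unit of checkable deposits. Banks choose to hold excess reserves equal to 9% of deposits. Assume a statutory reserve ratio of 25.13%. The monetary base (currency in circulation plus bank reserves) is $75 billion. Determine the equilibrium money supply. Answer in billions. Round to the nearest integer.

The money multiplier is m = (1 + c) / (rr + e + c) = (1 + 0.366) / (0.2513 + 0.09 + 0.366) ≈ 1.9313.
So M = m × MB = 1.9313 × 75 = 144.8475 billion.

$145 billion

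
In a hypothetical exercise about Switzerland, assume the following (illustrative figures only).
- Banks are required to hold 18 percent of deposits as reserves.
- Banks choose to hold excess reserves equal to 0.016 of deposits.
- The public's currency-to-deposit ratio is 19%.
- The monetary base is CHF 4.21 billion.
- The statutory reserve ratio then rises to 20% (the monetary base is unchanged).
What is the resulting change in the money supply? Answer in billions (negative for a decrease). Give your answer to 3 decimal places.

Initially m₁ = (1 + 0.19) / (0.18 + 0.016 + 0.19) ≈ 3.08290, so M₁ = 3.08290 × 4.21 ≈ 12.979 billion.
After the change m₂ = (1 + 0.19) / (0.2 + 0.016 + 0.19) ≈ 2.93103, so M₂ = 2.93103 × 4.21 ≈ 12.3396 billion.
ΔM = M₂ − M₁ = 12.3396 − 12.979 = -0.6394 billion.

-0.639 billion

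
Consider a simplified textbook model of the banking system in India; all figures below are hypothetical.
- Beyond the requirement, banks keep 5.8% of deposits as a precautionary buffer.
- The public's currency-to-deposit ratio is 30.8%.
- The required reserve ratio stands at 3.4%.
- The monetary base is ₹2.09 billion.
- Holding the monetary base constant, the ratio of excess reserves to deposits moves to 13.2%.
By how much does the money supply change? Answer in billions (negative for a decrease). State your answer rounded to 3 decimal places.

Initially m₁ = (1 + 0.308) / (0.034 + 0.058 + 0.308) = 3.27, so M₁ = 3.27 × 2.09 = 6.8343 billion.
After the change m₂ = (1 + 0.308) / (0.034 + 0.132 + 0.308) ≈ 2.75949, so M₂ = 2.75949 × 2.09 ≈ 5.7673 billion.
ΔM = M₂ − M₁ = 5.7673 − 6.8343 = -1.067 billion.

-1.067 billion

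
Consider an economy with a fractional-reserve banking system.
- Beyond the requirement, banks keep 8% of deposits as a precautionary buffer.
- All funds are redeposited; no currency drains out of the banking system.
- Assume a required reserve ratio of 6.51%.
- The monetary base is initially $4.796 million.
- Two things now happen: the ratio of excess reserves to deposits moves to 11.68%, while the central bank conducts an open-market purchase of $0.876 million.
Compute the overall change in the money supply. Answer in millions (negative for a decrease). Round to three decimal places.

-1.871 million

Before: m₁ = 1 / (0.0651 + 0.08) ≈ 6.89180, MB₁ = 4.796, so M₁ = 6.89180 × 4.796 ≈ 33.0531 million.
After: m₂ = 1 / (0.0651 + 0.1168) ≈ 5.49753, MB₂ = 4.796 + 0.876 = 5.672, so M₂ = 5.49753 × 5.672 ≈ 31.182 million.
ΔM = M₂ − M₁ = 31.182 − 33.0531 = -1.8711 million.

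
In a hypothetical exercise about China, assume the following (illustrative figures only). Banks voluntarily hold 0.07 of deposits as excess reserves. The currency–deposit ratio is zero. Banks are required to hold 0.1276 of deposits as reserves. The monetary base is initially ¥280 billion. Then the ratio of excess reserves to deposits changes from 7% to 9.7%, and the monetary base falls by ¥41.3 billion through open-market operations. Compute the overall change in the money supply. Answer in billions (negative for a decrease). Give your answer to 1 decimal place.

Before: m₁ = 1 / (0.1276 + 0.07) ≈ 5.06073, MB₁ = 280, so M₁ = 5.06073 × 280 = 1417.0044 billion.
After: m₂ = 1 / (0.1276 + 0.097) ≈ 4.45236, MB₂ = 280 − 41.3 = 238.7, so M₂ = 4.45236 × 238.7 ≈ 1062.7783 billion.
ΔM = M₂ − M₁ = 1062.7783 − 1417.0044 = -354.2261 billion.

-354.2 billion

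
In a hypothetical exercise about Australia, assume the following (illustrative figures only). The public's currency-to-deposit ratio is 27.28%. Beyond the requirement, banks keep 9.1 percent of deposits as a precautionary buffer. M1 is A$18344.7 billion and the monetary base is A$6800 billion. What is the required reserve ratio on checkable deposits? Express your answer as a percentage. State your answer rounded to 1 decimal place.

Using m = M/MB = 18344.7/6800 = 2.697750. Since m = (1 + c)/(c + rr + e), the denominator satisfies c + rr + e = (1 + c)/m = (1 + 0.2728) / 2.697750 ≈ 0.471801.
With c = 0.2728 and e = 0.091, the required reserve ratio on checkable deposits is 0.471801 − 0.2728 − 0.091 = 0.108001.

10.8%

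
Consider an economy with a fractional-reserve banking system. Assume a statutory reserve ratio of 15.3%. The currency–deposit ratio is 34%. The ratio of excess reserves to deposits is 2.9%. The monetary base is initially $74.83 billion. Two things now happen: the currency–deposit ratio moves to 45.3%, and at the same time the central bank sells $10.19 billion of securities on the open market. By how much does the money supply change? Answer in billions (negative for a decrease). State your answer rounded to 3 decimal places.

Before: m₁ = (1 + 0.34) / (0.153 + 0.029 + 0.34) ≈ 2.567050, MB₁ = 74.83, so M₁ = 2.567050 × 74.83 ≈ 192.0924 billion.
After: m₂ = (1 + 0.453) / (0.153 + 0.029 + 0.453) ≈ 2.288189, MB₂ = 74.83 − 10.19 = 64.64, so M₂ = 2.288189 × 64.64 ≈ 147.9085 billion.
ΔM = M₂ − M₁ = 147.9085 − 192.0924 = -44.1839 billion.

-44.184 billion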